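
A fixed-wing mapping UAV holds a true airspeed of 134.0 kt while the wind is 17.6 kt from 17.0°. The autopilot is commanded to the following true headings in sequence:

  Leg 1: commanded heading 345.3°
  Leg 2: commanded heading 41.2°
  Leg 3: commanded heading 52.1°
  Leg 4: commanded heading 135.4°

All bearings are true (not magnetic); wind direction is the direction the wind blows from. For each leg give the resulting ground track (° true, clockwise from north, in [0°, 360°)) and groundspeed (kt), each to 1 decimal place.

Leg 1: heading 345.3°; drift -4.4° → track 340.9°, groundspeed 119.4 kt
Leg 2: heading 41.2°; drift +3.5° → track 44.7°, groundspeed 118.2 kt
Leg 3: heading 52.1°; drift +4.8° → track 56.9°, groundspeed 120.0 kt
Leg 4: heading 135.4°; drift +6.2° → track 141.6°, groundspeed 143.2 kt

Leg 1: track=340.9°, groundspeed=119.4 kt
Leg 2: track=44.7°, groundspeed=118.2 kt
Leg 3: track=56.9°, groundspeed=120.0 kt
Leg 4: track=141.6°, groundspeed=143.2 kt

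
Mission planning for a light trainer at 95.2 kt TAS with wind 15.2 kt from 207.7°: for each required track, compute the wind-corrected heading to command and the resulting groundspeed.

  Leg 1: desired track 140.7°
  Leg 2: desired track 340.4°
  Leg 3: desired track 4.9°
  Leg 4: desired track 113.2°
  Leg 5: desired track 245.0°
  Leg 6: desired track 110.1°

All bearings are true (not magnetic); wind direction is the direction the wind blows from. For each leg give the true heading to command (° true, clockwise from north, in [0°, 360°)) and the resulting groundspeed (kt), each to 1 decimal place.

Leg 1: desired track 140.7°; wind correction +8.5° → command heading 149.2°, groundspeed 88.2 kt
Leg 2: desired track 340.4°; wind correction -6.7° → command heading 333.7°, groundspeed 104.9 kt
Leg 3: desired track 4.9°; wind correction -3.5° → command heading 1.4°, groundspeed 109.0 kt
Leg 4: desired track 113.2°; wind correction +9.2° → command heading 122.4°, groundspeed 95.2 kt
Leg 5: desired track 245.0°; wind correction -5.6° → command heading 239.4°, groundspeed 82.7 kt
Leg 6: desired track 110.1°; wind correction +9.1° → command heading 119.2°, groundspeed 96.0 kt

Leg 1: heading=149.2°, groundspeed=88.2 kt
Leg 2: heading=333.7°, groundspeed=104.9 kt
Leg 3: heading=1.4°, groundspeed=109.0 kt
Leg 4: heading=122.4°, groundspeed=95.2 kt
Leg 5: heading=239.4°, groundspeed=82.7 kt
Leg 6: heading=119.2°, groundspeed=96.0 kt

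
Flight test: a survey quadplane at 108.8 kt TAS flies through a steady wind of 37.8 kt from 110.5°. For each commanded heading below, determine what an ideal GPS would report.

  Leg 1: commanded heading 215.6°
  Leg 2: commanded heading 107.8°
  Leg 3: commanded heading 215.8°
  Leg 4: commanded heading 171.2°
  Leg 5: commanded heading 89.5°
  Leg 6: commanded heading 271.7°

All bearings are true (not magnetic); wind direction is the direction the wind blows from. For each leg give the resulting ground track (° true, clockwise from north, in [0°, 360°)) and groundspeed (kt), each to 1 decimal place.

Leg 1: heading 215.6°; drift +17.1° → track 232.7°, groundspeed 124.1 kt
Leg 2: heading 107.8°; drift -1.4° → track 106.4°, groundspeed 71.1 kt
Leg 3: heading 215.8°; drift +17.1° → track 232.9°, groundspeed 124.2 kt
Leg 4: heading 171.2°; drift +20.1° → track 191.3°, groundspeed 96.1 kt
Leg 5: heading 89.5°; drift -10.4° → track 79.1°, groundspeed 74.7 kt
Leg 6: heading 271.7°; drift +4.8° → track 276.5°, groundspeed 145.1 kt

Leg 1: track=232.7°, groundspeed=124.1 kt
Leg 2: track=106.4°, groundspeed=71.1 kt
Leg 3: track=232.9°, groundspeed=124.2 kt
Leg 4: track=191.3°, groundspeed=96.1 kt
Leg 5: track=79.1°, groundspeed=74.7 kt
Leg 6: track=276.5°, groundspeed=145.1 kt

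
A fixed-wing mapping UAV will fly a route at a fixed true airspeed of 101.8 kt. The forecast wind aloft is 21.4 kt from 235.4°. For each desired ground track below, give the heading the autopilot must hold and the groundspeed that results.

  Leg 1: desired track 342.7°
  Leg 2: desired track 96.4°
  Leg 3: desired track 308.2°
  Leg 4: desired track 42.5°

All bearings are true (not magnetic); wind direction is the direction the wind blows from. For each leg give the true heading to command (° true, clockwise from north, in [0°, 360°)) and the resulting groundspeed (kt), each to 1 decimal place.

Leg 1: heading=331.1°, groundspeed=106.1 kt
Leg 2: heading=104.3°, groundspeed=117.0 kt
Leg 3: heading=296.6°, groundspeed=93.4 kt
Leg 4: heading=39.8°, groundspeed=122.5 kt

Leg 1: desired track 342.7°; wind correction -11.6° → command heading 331.1°, groundspeed 106.1 kt
Leg 2: desired track 96.4°; wind correction +7.9° → command heading 104.3°, groundspeed 117.0 kt
Leg 3: desired track 308.2°; wind correction -11.6° → command heading 296.6°, groundspeed 93.4 kt
Leg 4: desired track 42.5°; wind correction -2.7° → command heading 39.8°, groundspeed 122.5 kt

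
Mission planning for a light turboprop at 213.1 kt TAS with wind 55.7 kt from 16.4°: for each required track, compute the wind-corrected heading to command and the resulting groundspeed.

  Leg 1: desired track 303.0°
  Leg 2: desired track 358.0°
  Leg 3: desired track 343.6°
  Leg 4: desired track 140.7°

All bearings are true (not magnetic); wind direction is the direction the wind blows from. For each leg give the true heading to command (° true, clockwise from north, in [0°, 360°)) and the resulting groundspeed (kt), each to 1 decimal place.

Leg 1: desired track 303.0°; wind correction +14.5° → command heading 317.5°, groundspeed 190.4 kt
Leg 2: desired track 358.0°; wind correction +4.7° → command heading 2.7°, groundspeed 159.5 kt
Leg 3: desired track 343.6°; wind correction +8.1° → command heading 351.7°, groundspeed 164.1 kt
Leg 4: desired track 140.7°; wind correction -12.5° → command heading 128.2°, groundspeed 239.5 kt

Leg 1: heading=317.5°, groundspeed=190.4 kt
Leg 2: heading=2.7°, groundspeed=159.5 kt
Leg 3: heading=351.7°, groundspeed=164.1 kt
Leg 4: heading=128.2°, groundspeed=239.5 kt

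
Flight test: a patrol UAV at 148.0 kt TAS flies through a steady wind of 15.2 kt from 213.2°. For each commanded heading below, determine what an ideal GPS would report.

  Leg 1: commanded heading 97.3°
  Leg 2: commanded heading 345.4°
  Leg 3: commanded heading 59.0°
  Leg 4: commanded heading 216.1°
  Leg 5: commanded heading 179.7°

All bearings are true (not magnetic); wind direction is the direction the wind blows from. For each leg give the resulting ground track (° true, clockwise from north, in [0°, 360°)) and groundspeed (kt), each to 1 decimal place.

Leg 1: track=92.2°, groundspeed=155.2 kt
Leg 2: track=349.5°, groundspeed=158.6 kt
Leg 3: track=56.7°, groundspeed=161.8 kt
Leg 4: track=216.4°, groundspeed=132.8 kt
Leg 5: track=176.2°, groundspeed=135.6 kt

Leg 1: heading 97.3°; drift -5.1° → track 92.2°, groundspeed 155.2 kt
Leg 2: heading 345.4°; drift +4.1° → track 349.5°, groundspeed 158.6 kt
Leg 3: heading 59.0°; drift -2.3° → track 56.7°, groundspeed 161.8 kt
Leg 4: heading 216.1°; drift +0.3° → track 216.4°, groundspeed 132.8 kt
Leg 5: heading 179.7°; drift -3.5° → track 176.2°, groundspeed 135.6 kt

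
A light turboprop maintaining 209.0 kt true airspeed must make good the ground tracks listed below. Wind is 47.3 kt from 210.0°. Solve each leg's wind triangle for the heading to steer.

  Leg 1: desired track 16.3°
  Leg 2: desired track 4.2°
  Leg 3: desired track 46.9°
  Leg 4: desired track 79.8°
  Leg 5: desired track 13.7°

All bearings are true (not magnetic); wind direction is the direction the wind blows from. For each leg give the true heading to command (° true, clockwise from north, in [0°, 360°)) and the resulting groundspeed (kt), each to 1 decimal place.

Leg 1: desired track 16.3°; wind correction -3.1° → command heading 13.2°, groundspeed 254.7 kt
Leg 2: desired track 4.2°; wind correction -5.7° → command heading 358.5°, groundspeed 250.6 kt
Leg 3: desired track 46.9°; wind correction +3.8° → command heading 50.7°, groundspeed 253.8 kt
Leg 4: desired track 79.8°; wind correction +10.0° → command heading 89.8°, groundspeed 236.4 kt
Leg 5: desired track 13.7°; wind correction -3.6° → command heading 10.1°, groundspeed 254.0 kt

Leg 1: heading=13.2°, groundspeed=254.7 kt
Leg 2: heading=358.5°, groundspeed=250.6 kt
Leg 3: heading=50.7°, groundspeed=253.8 kt
Leg 4: heading=89.8°, groundspeed=236.4 kt
Leg 5: heading=10.1°, groundspeed=254.0 kt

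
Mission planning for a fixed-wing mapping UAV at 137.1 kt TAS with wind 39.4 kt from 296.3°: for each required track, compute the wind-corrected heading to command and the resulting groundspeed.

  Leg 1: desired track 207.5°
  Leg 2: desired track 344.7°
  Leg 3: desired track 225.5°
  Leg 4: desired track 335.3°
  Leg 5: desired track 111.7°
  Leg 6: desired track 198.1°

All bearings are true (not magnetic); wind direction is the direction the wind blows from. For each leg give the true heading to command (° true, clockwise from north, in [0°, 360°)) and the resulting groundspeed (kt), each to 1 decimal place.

Leg 1: heading=224.2°, groundspeed=130.5 kt
Leg 2: heading=332.3°, groundspeed=107.7 kt
Leg 3: heading=241.2°, groundspeed=119.0 kt
Leg 4: heading=324.9°, groundspeed=104.2 kt
Leg 5: heading=110.4°, groundspeed=176.3 kt
Leg 6: heading=214.6°, groundspeed=137.1 kt

Leg 1: desired track 207.5°; wind correction +16.7° → command heading 224.2°, groundspeed 130.5 kt
Leg 2: desired track 344.7°; wind correction -12.4° → command heading 332.3°, groundspeed 107.7 kt
Leg 3: desired track 225.5°; wind correction +15.7° → command heading 241.2°, groundspeed 119.0 kt
Leg 4: desired track 335.3°; wind correction -10.4° → command heading 324.9°, groundspeed 104.2 kt
Leg 5: desired track 111.7°; wind correction -1.3° → command heading 110.4°, groundspeed 176.3 kt
Leg 6: desired track 198.1°; wind correction +16.5° → command heading 214.6°, groundspeed 137.1 kt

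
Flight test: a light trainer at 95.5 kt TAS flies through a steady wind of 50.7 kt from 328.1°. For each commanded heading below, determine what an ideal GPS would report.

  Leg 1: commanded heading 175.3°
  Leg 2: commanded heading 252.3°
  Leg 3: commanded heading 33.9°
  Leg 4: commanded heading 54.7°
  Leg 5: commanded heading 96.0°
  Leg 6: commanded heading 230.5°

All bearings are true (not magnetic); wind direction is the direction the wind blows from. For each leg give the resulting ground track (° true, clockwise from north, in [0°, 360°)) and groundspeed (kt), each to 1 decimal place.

Leg 1: heading 175.3°; drift -9.4° → track 165.9°, groundspeed 142.5 kt
Leg 2: heading 252.3°; drift -30.6° → track 221.7°, groundspeed 96.5 kt
Leg 3: heading 33.9°; drift +31.8° → track 65.7°, groundspeed 87.9 kt
Leg 4: heading 54.7°; drift +28.7° → track 83.4°, groundspeed 105.4 kt
Leg 5: heading 96.0°; drift +17.5° → track 113.5°, groundspeed 132.8 kt
Leg 6: heading 230.5°; drift -26.2° → track 204.3°, groundspeed 113.9 kt

Leg 1: track=165.9°, groundspeed=142.5 kt
Leg 2: track=221.7°, groundspeed=96.5 kt
Leg 3: track=65.7°, groundspeed=87.9 kt
Leg 4: track=83.4°, groundspeed=105.4 kt
Leg 5: track=113.5°, groundspeed=132.8 kt
Leg 6: track=204.3°, groundspeed=113.9 kt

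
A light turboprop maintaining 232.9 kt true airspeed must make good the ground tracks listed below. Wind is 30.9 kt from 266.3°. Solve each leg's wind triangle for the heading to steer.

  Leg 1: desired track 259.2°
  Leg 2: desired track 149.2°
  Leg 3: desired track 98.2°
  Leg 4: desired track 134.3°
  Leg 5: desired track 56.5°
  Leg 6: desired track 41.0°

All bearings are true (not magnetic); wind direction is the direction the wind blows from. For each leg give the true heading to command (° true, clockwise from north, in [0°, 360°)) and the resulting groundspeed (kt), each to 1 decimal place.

Leg 1: heading=260.1°, groundspeed=202.2 kt
Leg 2: heading=156.0°, groundspeed=245.3 kt
Leg 3: heading=99.8°, groundspeed=263.0 kt
Leg 4: heading=140.0°, groundspeed=252.4 kt
Leg 5: heading=52.7°, groundspeed=259.2 kt
Leg 6: heading=35.6°, groundspeed=253.6 kt

Leg 1: desired track 259.2°; wind correction +0.9° → command heading 260.1°, groundspeed 202.2 kt
Leg 2: desired track 149.2°; wind correction +6.8° → command heading 156.0°, groundspeed 245.3 kt
Leg 3: desired track 98.2°; wind correction +1.6° → command heading 99.8°, groundspeed 263.0 kt
Leg 4: desired track 134.3°; wind correction +5.7° → command heading 140.0°, groundspeed 252.4 kt
Leg 5: desired track 56.5°; wind correction -3.8° → command heading 52.7°, groundspeed 259.2 kt
Leg 6: desired track 41.0°; wind correction -5.4° → command heading 35.6°, groundspeed 253.6 kt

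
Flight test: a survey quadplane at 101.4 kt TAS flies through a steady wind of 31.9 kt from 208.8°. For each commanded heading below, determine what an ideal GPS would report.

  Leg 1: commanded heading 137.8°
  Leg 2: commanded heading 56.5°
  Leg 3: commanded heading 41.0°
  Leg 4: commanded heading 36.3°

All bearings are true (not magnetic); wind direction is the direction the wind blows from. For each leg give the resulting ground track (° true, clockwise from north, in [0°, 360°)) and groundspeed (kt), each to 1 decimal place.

Leg 1: track=119.5°, groundspeed=95.9 kt
Leg 2: track=50.0°, groundspeed=130.5 kt
Leg 3: track=38.1°, groundspeed=132.8 kt
Leg 4: track=34.5°, groundspeed=133.1 kt

Leg 1: heading 137.8°; drift -18.3° → track 119.5°, groundspeed 95.9 kt
Leg 2: heading 56.5°; drift -6.5° → track 50.0°, groundspeed 130.5 kt
Leg 3: heading 41.0°; drift -2.9° → track 38.1°, groundspeed 132.8 kt
Leg 4: heading 36.3°; drift -1.8° → track 34.5°, groundspeed 133.1 kt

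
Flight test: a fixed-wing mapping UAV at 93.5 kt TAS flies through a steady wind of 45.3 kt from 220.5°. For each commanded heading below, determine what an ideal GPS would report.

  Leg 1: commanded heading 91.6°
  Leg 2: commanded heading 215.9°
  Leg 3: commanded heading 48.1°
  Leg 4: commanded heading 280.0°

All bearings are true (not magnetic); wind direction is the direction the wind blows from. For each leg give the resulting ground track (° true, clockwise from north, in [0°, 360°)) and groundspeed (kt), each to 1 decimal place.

Leg 1: track=75.5°, groundspeed=126.9 kt
Leg 2: track=211.6°, groundspeed=48.5 kt
Leg 3: track=45.6°, groundspeed=138.5 kt
Leg 4: track=309.0°, groundspeed=80.6 kt

Leg 1: heading 91.6°; drift -16.1° → track 75.5°, groundspeed 126.9 kt
Leg 2: heading 215.9°; drift -4.3° → track 211.6°, groundspeed 48.5 kt
Leg 3: heading 48.1°; drift -2.5° → track 45.6°, groundspeed 138.5 kt
Leg 4: heading 280.0°; drift +29.0° → track 309.0°, groundspeed 80.6 kt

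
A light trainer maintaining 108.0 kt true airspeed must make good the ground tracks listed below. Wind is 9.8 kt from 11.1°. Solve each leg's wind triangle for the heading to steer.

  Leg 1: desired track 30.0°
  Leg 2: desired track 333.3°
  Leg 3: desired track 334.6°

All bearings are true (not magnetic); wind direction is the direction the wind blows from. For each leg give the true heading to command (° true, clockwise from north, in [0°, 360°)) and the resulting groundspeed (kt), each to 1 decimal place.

Leg 1: desired track 30.0°; wind correction -1.7° → command heading 28.3°, groundspeed 98.7 kt
Leg 2: desired track 333.3°; wind correction +3.2° → command heading 336.5°, groundspeed 100.1 kt
Leg 3: desired track 334.6°; wind correction +3.1° → command heading 337.7°, groundspeed 100.0 kt

Leg 1: heading=28.3°, groundspeed=98.7 kt
Leg 2: heading=336.5°, groundspeed=100.1 kt
Leg 3: heading=337.7°, groundspeed=100.0 kt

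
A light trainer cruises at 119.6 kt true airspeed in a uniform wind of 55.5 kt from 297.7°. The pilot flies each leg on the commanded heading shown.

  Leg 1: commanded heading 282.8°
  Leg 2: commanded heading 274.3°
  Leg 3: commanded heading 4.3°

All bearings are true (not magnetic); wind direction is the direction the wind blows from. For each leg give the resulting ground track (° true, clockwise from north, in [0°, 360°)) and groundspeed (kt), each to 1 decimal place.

Leg 1: heading 282.8°; drift -12.2° → track 270.6°, groundspeed 67.5 kt
Leg 2: heading 274.3°; drift -17.8° → track 256.5°, groundspeed 72.1 kt
Leg 3: heading 4.3°; drift +27.6° → track 31.9°, groundspeed 110.1 kt

Leg 1: track=270.6°, groundspeed=67.5 kt
Leg 2: track=256.5°, groundspeed=72.1 kt
Leg 3: track=31.9°, groundspeed=110.1 kt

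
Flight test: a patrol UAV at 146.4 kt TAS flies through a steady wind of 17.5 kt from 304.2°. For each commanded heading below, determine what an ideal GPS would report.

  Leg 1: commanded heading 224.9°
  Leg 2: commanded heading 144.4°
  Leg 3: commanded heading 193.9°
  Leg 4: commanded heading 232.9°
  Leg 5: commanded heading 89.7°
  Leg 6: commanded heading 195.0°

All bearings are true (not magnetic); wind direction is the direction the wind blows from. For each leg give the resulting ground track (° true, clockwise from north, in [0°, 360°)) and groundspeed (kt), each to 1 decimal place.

Leg 1: heading 224.9°; drift -6.8° → track 218.1°, groundspeed 144.2 kt
Leg 2: heading 144.4°; drift -2.1° → track 142.3°, groundspeed 162.9 kt
Leg 3: heading 193.9°; drift -6.1° → track 187.8°, groundspeed 153.4 kt
Leg 4: heading 232.9°; drift -6.7° → track 226.2°, groundspeed 141.8 kt
Leg 5: heading 89.7°; drift +3.5° → track 93.2°, groundspeed 161.1 kt
Leg 6: heading 195.0°; drift -6.2° → track 188.8°, groundspeed 153.1 kt

Leg 1: track=218.1°, groundspeed=144.2 kt
Leg 2: track=142.3°, groundspeed=162.9 kt
Leg 3: track=187.8°, groundspeed=153.4 kt
Leg 4: track=226.2°, groundspeed=141.8 kt
Leg 5: track=93.2°, groundspeed=161.1 kt
Leg 6: track=188.8°, groundspeed=153.1 kt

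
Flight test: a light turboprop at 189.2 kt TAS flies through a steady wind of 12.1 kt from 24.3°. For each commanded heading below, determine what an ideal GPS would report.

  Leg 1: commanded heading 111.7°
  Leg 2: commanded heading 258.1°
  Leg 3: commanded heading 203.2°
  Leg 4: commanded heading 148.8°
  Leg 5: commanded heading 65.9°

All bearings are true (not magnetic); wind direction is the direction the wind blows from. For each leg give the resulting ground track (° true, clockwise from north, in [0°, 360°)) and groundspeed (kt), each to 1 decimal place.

Leg 1: heading 111.7°; drift +3.7° → track 115.4°, groundspeed 189.0 kt
Leg 2: heading 258.1°; drift -2.8° → track 255.3°, groundspeed 196.6 kt
Leg 3: heading 203.2°; drift +0.1° → track 203.3°, groundspeed 201.3 kt
Leg 4: heading 148.8°; drift +2.9° → track 151.7°, groundspeed 196.3 kt
Leg 5: heading 65.9°; drift +2.6° → track 68.5°, groundspeed 180.3 kt

Leg 1: track=115.4°, groundspeed=189.0 kt
Leg 2: track=255.3°, groundspeed=196.6 kt
Leg 3: track=203.3°, groundspeed=201.3 kt
Leg 4: track=151.7°, groundspeed=196.3 kt
Leg 5: track=68.5°, groundspeed=180.3 kt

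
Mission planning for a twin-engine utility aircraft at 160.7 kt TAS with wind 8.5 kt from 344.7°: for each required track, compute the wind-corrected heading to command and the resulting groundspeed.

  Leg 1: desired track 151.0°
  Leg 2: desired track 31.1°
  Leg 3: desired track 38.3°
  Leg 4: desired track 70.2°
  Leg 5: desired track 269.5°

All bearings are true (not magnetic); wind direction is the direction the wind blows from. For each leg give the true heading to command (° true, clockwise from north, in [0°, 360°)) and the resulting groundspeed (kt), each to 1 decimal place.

Leg 1: desired track 151.0°; wind correction -0.7° → command heading 150.3°, groundspeed 168.9 kt
Leg 2: desired track 31.1°; wind correction -2.2° → command heading 28.9°, groundspeed 154.7 kt
Leg 3: desired track 38.3°; wind correction -2.4° → command heading 35.9°, groundspeed 155.5 kt
Leg 4: desired track 70.2°; wind correction -3.0° → command heading 67.2°, groundspeed 159.8 kt
Leg 5: desired track 269.5°; wind correction +2.9° → command heading 272.4°, groundspeed 158.3 kt

Leg 1: heading=150.3°, groundspeed=168.9 kt
Leg 2: heading=28.9°, groundspeed=154.7 kt
Leg 3: heading=35.9°, groundspeed=155.5 kt
Leg 4: heading=67.2°, groundspeed=159.8 kt
Leg 5: heading=272.4°, groundspeed=158.3 kt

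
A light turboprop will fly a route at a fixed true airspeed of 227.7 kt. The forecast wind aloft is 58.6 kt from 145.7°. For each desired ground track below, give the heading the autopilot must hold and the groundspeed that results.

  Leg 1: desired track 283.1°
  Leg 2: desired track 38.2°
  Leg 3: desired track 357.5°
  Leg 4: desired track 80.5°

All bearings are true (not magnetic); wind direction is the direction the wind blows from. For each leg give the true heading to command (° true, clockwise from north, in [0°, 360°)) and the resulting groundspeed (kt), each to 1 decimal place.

Leg 1: heading=273.1°, groundspeed=267.4 kt
Leg 2: heading=52.4°, groundspeed=238.4 kt
Leg 3: heading=5.3°, groundspeed=275.4 kt
Leg 4: heading=94.0°, groundspeed=196.8 kt

Leg 1: desired track 283.1°; wind correction -10.0° → command heading 273.1°, groundspeed 267.4 kt
Leg 2: desired track 38.2°; wind correction +14.2° → command heading 52.4°, groundspeed 238.4 kt
Leg 3: desired track 357.5°; wind correction +7.8° → command heading 5.3°, groundspeed 275.4 kt
Leg 4: desired track 80.5°; wind correction +13.5° → command heading 94.0°, groundspeed 196.8 kt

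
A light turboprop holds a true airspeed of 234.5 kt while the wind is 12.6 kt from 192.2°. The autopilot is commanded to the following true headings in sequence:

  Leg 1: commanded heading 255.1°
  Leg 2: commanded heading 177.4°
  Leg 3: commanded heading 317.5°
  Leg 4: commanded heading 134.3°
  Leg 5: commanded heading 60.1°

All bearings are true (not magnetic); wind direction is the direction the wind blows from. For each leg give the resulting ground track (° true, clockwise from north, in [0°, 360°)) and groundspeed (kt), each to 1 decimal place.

Leg 1: heading 255.1°; drift +2.8° → track 257.9°, groundspeed 229.0 kt
Leg 2: heading 177.4°; drift -0.8° → track 176.6°, groundspeed 222.3 kt
Leg 3: heading 317.5°; drift +2.4° → track 319.9°, groundspeed 242.0 kt
Leg 4: heading 134.3°; drift -2.7° → track 131.6°, groundspeed 228.1 kt
Leg 5: heading 60.1°; drift -2.2° → track 57.9°, groundspeed 243.1 kt

Leg 1: track=257.9°, groundspeed=229.0 kt
Leg 2: track=176.6°, groundspeed=222.3 kt
Leg 3: track=319.9°, groundspeed=242.0 kt
Leg 4: track=131.6°, groundspeed=228.1 kt
Leg 5: track=57.9°, groundspeed=243.1 kt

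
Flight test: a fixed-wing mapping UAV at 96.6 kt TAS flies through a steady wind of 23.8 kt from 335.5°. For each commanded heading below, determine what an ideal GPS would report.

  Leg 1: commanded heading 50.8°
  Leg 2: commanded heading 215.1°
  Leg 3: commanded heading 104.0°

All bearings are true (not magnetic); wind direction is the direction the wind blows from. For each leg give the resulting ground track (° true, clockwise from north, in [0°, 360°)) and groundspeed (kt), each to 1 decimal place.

Leg 1: heading 50.8°; drift +14.3° → track 65.1°, groundspeed 93.4 kt
Leg 2: heading 215.1°; drift -10.7° → track 204.4°, groundspeed 110.6 kt
Leg 3: heading 104.0°; drift +9.5° → track 113.5°, groundspeed 113.0 kt

Leg 1: track=65.1°, groundspeed=93.4 kt
Leg 2: track=204.4°, groundspeed=110.6 kt
Leg 3: track=113.5°, groundspeed=113.0 kt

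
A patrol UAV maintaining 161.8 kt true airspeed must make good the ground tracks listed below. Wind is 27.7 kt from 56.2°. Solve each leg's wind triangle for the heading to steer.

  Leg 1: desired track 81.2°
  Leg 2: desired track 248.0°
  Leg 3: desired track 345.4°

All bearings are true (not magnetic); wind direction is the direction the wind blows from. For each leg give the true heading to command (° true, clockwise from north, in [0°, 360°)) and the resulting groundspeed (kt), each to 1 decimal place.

Leg 1: heading=77.1°, groundspeed=136.3 kt
Leg 2: heading=250.0°, groundspeed=188.8 kt
Leg 3: heading=354.7°, groundspeed=150.6 kt

Leg 1: desired track 81.2°; wind correction -4.1° → command heading 77.1°, groundspeed 136.3 kt
Leg 2: desired track 248.0°; wind correction +2.0° → command heading 250.0°, groundspeed 188.8 kt
Leg 3: desired track 345.4°; wind correction +9.3° → command heading 354.7°, groundspeed 150.6 kt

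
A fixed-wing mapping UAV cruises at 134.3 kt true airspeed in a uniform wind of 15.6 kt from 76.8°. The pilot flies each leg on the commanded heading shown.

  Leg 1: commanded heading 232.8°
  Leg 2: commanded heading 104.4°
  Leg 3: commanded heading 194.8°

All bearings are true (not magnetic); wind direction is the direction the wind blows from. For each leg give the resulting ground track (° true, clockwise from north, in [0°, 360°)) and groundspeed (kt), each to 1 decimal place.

Leg 1: track=235.2°, groundspeed=148.7 kt
Leg 2: track=107.8°, groundspeed=120.7 kt
Leg 3: track=200.4°, groundspeed=142.3 kt

Leg 1: heading 232.8°; drift +2.4° → track 235.2°, groundspeed 148.7 kt
Leg 2: heading 104.4°; drift +3.4° → track 107.8°, groundspeed 120.7 kt
Leg 3: heading 194.8°; drift +5.6° → track 200.4°, groundspeed 142.3 kt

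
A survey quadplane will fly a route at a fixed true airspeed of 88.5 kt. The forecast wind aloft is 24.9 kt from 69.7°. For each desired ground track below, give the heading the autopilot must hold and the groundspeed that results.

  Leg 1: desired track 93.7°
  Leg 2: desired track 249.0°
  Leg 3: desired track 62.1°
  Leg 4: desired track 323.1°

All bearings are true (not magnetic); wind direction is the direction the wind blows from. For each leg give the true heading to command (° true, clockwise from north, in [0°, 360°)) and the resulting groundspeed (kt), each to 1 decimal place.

Leg 1: heading=87.1°, groundspeed=65.2 kt
Leg 2: heading=248.8°, groundspeed=113.4 kt
Leg 3: heading=64.2°, groundspeed=63.8 kt
Leg 4: heading=338.7°, groundspeed=92.3 kt

Leg 1: desired track 93.7°; wind correction -6.6° → command heading 87.1°, groundspeed 65.2 kt
Leg 2: desired track 249.0°; wind correction -0.2° → command heading 248.8°, groundspeed 113.4 kt
Leg 3: desired track 62.1°; wind correction +2.1° → command heading 64.2°, groundspeed 63.8 kt
Leg 4: desired track 323.1°; wind correction +15.6° → command heading 338.7°, groundspeed 92.3 kt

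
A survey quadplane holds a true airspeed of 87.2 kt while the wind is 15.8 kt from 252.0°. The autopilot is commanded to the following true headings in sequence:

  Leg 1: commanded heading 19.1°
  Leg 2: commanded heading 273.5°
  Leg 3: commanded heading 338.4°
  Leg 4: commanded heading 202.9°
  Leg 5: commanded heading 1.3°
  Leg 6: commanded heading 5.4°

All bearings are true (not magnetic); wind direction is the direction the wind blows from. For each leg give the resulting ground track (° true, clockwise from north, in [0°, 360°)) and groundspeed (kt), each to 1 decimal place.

Leg 1: heading 19.1°; drift +7.4° → track 26.5°, groundspeed 97.5 kt
Leg 2: heading 273.5°; drift +4.6° → track 278.1°, groundspeed 72.7 kt
Leg 3: heading 338.4°; drift +10.4° → track 348.8°, groundspeed 87.6 kt
Leg 4: heading 202.9°; drift -8.8° → track 194.1°, groundspeed 77.8 kt
Leg 5: heading 1.3°; drift +9.2° → track 10.5°, groundspeed 93.6 kt
Leg 6: heading 5.4°; drift +8.8° → track 14.2°, groundspeed 94.6 kt

Leg 1: track=26.5°, groundspeed=97.5 kt
Leg 2: track=278.1°, groundspeed=72.7 kt
Leg 3: track=348.8°, groundspeed=87.6 kt
Leg 4: track=194.1°, groundspeed=77.8 kt
Leg 5: track=10.5°, groundspeed=93.6 kt
Leg 6: track=14.2°, groundspeed=94.6 kt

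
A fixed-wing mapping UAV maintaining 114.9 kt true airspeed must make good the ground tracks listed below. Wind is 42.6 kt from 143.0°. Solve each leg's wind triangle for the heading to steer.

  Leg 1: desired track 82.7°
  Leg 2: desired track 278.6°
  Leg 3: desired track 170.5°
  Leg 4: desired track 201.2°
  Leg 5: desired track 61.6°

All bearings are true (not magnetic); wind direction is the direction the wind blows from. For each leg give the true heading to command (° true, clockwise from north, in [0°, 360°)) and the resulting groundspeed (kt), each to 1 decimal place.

Leg 1: desired track 82.7°; wind correction +18.8° → command heading 101.5°, groundspeed 87.7 kt
Leg 2: desired track 278.6°; wind correction -15.0° → command heading 263.6°, groundspeed 141.4 kt
Leg 3: desired track 170.5°; wind correction -9.9° → command heading 160.6°, groundspeed 75.4 kt
Leg 4: desired track 201.2°; wind correction -18.4° → command heading 182.8°, groundspeed 86.6 kt
Leg 5: desired track 61.6°; wind correction +21.5° → command heading 83.1°, groundspeed 100.5 kt

Leg 1: heading=101.5°, groundspeed=87.7 kt
Leg 2: heading=263.6°, groundspeed=141.4 kt
Leg 3: heading=160.6°, groundspeed=75.4 kt
Leg 4: heading=182.8°, groundspeed=86.6 kt
Leg 5: heading=83.1°, groundspeed=100.5 kt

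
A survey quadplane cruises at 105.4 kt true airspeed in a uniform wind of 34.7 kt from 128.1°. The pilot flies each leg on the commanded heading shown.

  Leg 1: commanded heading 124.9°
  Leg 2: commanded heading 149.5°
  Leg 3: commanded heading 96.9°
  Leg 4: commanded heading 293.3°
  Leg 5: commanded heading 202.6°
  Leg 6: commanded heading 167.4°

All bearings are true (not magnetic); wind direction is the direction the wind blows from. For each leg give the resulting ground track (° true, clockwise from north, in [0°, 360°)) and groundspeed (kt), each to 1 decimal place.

Leg 1: track=123.3°, groundspeed=70.8 kt
Leg 2: track=159.3°, groundspeed=74.2 kt
Leg 3: track=83.5°, groundspeed=77.8 kt
Leg 4: track=297.0°, groundspeed=139.2 kt
Leg 5: track=221.8°, groundspeed=101.8 kt
Leg 6: track=183.0°, groundspeed=81.6 kt

Leg 1: heading 124.9°; drift -1.6° → track 123.3°, groundspeed 70.8 kt
Leg 2: heading 149.5°; drift +9.8° → track 159.3°, groundspeed 74.2 kt
Leg 3: heading 96.9°; drift -13.4° → track 83.5°, groundspeed 77.8 kt
Leg 4: heading 293.3°; drift +3.7° → track 297.0°, groundspeed 139.2 kt
Leg 5: heading 202.6°; drift +19.2° → track 221.8°, groundspeed 101.8 kt
Leg 6: heading 167.4°; drift +15.6° → track 183.0°, groundspeed 81.6 kt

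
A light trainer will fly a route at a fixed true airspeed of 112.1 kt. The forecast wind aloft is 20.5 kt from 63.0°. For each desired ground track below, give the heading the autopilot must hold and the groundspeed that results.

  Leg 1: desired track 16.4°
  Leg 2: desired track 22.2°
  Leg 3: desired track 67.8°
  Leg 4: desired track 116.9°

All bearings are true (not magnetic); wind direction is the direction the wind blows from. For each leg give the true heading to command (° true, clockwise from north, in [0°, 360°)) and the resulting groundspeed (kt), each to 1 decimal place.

Leg 1: heading=24.0°, groundspeed=97.0 kt
Leg 2: heading=29.1°, groundspeed=95.8 kt
Leg 3: heading=66.9°, groundspeed=91.7 kt
Leg 4: heading=108.4°, groundspeed=98.8 kt

Leg 1: desired track 16.4°; wind correction +7.6° → command heading 24.0°, groundspeed 97.0 kt
Leg 2: desired track 22.2°; wind correction +6.9° → command heading 29.1°, groundspeed 95.8 kt
Leg 3: desired track 67.8°; wind correction -0.9° → command heading 66.9°, groundspeed 91.7 kt
Leg 4: desired track 116.9°; wind correction -8.5° → command heading 108.4°, groundspeed 98.8 kt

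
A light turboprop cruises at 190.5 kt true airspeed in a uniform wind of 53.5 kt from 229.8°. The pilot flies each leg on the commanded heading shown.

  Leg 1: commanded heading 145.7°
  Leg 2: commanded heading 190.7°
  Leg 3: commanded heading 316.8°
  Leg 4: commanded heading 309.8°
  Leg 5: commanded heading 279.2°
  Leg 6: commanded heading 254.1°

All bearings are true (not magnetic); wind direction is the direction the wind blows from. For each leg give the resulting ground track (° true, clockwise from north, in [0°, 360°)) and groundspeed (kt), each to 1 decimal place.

Leg 1: track=129.7°, groundspeed=192.5 kt
Leg 2: track=177.9°, groundspeed=152.8 kt
Leg 3: track=332.7°, groundspeed=195.2 kt
Leg 4: track=326.0°, groundspeed=188.7 kt
Leg 5: track=293.8°, groundspeed=160.9 kt
Leg 6: track=262.9°, groundspeed=143.4 kt

Leg 1: heading 145.7°; drift -16.0° → track 129.7°, groundspeed 192.5 kt
Leg 2: heading 190.7°; drift -12.8° → track 177.9°, groundspeed 152.8 kt
Leg 3: heading 316.8°; drift +15.9° → track 332.7°, groundspeed 195.2 kt
Leg 4: heading 309.8°; drift +16.2° → track 326.0°, groundspeed 188.7 kt
Leg 5: heading 279.2°; drift +14.6° → track 293.8°, groundspeed 160.9 kt
Leg 6: heading 254.1°; drift +8.8° → track 262.9°, groundspeed 143.4 kt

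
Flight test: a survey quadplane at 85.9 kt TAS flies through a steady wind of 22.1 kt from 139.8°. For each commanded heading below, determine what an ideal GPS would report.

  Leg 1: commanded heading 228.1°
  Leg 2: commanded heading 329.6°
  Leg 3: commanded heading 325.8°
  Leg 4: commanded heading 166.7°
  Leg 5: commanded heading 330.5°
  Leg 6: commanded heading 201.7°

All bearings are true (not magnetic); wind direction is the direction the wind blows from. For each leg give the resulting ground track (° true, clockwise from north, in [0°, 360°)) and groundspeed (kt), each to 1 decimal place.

Leg 1: track=242.6°, groundspeed=88.1 kt
Leg 2: track=327.6°, groundspeed=107.7 kt
Leg 3: track=324.6°, groundspeed=107.9 kt
Leg 4: track=175.3°, groundspeed=66.9 kt
Leg 5: track=328.3°, groundspeed=107.7 kt
Leg 6: track=216.2°, groundspeed=78.0 kt

Leg 1: heading 228.1°; drift +14.5° → track 242.6°, groundspeed 88.1 kt
Leg 2: heading 329.6°; drift -2.0° → track 327.6°, groundspeed 107.7 kt
Leg 3: heading 325.8°; drift -1.2° → track 324.6°, groundspeed 107.9 kt
Leg 4: heading 166.7°; drift +8.6° → track 175.3°, groundspeed 66.9 kt
Leg 5: heading 330.5°; drift -2.2° → track 328.3°, groundspeed 107.7 kt
Leg 6: heading 201.7°; drift +14.5° → track 216.2°, groundspeed 78.0 kt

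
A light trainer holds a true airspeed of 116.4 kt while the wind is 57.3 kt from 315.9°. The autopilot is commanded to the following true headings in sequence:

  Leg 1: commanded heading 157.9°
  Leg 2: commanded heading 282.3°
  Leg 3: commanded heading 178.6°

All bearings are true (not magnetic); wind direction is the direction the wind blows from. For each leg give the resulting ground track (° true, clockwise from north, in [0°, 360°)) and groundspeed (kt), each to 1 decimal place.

Leg 1: heading 157.9°; drift -7.2° → track 150.7°, groundspeed 170.9 kt
Leg 2: heading 282.3°; drift -24.8° → track 257.5°, groundspeed 75.6 kt
Leg 3: heading 178.6°; drift -13.8° → track 164.8°, groundspeed 163.2 kt

Leg 1: track=150.7°, groundspeed=170.9 kt
Leg 2: track=257.5°, groundspeed=75.6 kt
Leg 3: track=164.8°, groundspeed=163.2 kt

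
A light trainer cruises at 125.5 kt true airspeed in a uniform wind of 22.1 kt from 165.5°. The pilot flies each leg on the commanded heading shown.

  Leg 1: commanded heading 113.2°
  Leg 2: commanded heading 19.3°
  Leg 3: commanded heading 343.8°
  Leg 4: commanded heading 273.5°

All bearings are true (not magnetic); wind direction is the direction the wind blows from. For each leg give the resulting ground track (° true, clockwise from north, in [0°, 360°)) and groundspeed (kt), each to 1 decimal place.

Leg 1: track=104.3°, groundspeed=113.3 kt
Leg 2: track=14.4°, groundspeed=144.4 kt
Leg 3: track=344.1°, groundspeed=147.6 kt
Leg 4: track=282.5°, groundspeed=134.0 kt

Leg 1: heading 113.2°; drift -8.9° → track 104.3°, groundspeed 113.3 kt
Leg 2: heading 19.3°; drift -4.9° → track 14.4°, groundspeed 144.4 kt
Leg 3: heading 343.8°; drift +0.3° → track 344.1°, groundspeed 147.6 kt
Leg 4: heading 273.5°; drift +9.0° → track 282.5°, groundspeed 134.0 kt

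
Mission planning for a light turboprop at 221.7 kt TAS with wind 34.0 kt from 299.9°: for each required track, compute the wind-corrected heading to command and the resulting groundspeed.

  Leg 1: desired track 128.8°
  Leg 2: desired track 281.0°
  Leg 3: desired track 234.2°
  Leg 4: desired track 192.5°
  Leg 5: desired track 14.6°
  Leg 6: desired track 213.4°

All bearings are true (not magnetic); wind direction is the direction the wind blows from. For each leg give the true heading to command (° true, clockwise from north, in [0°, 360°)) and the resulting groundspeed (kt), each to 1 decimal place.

Leg 1: heading=130.2°, groundspeed=255.2 kt
Leg 2: heading=283.8°, groundspeed=189.3 kt
Leg 3: heading=242.2°, groundspeed=205.5 kt
Leg 4: heading=200.9°, groundspeed=229.5 kt
Leg 5: heading=6.1°, groundspeed=210.3 kt
Leg 6: heading=222.2°, groundspeed=217.0 kt

Leg 1: desired track 128.8°; wind correction +1.4° → command heading 130.2°, groundspeed 255.2 kt
Leg 2: desired track 281.0°; wind correction +2.8° → command heading 283.8°, groundspeed 189.3 kt
Leg 3: desired track 234.2°; wind correction +8.0° → command heading 242.2°, groundspeed 205.5 kt
Leg 4: desired track 192.5°; wind correction +8.4° → command heading 200.9°, groundspeed 229.5 kt
Leg 5: desired track 14.6°; wind correction -8.5° → command heading 6.1°, groundspeed 210.3 kt
Leg 6: desired track 213.4°; wind correction +8.8° → command heading 222.2°, groundspeed 217.0 kt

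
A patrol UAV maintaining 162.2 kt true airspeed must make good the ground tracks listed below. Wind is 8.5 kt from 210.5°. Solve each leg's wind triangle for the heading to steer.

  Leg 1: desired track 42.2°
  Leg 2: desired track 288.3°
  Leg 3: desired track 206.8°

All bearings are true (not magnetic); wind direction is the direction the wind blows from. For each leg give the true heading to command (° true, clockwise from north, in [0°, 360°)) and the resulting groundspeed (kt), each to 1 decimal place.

Leg 1: heading=42.8°, groundspeed=170.5 kt
Leg 2: heading=285.4°, groundspeed=160.2 kt
Leg 3: heading=207.0°, groundspeed=153.7 kt

Leg 1: desired track 42.2°; wind correction +0.6° → command heading 42.8°, groundspeed 170.5 kt
Leg 2: desired track 288.3°; wind correction -2.9° → command heading 285.4°, groundspeed 160.2 kt
Leg 3: desired track 206.8°; wind correction +0.2° → command heading 207.0°, groundspeed 153.7 kt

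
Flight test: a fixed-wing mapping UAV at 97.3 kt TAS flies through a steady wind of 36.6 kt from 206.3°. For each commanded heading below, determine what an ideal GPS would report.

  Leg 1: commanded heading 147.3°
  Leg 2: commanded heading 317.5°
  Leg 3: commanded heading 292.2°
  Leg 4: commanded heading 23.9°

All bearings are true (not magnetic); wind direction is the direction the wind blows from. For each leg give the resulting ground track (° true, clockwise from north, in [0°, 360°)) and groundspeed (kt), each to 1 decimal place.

Leg 1: track=125.5°, groundspeed=84.5 kt
Leg 2: track=334.7°, groundspeed=115.7 kt
Leg 3: track=313.3°, groundspeed=101.5 kt
Leg 4: track=24.6°, groundspeed=133.9 kt

Leg 1: heading 147.3°; drift -21.8° → track 125.5°, groundspeed 84.5 kt
Leg 2: heading 317.5°; drift +17.2° → track 334.7°, groundspeed 115.7 kt
Leg 3: heading 292.2°; drift +21.1° → track 313.3°, groundspeed 101.5 kt
Leg 4: heading 23.9°; drift +0.7° → track 24.6°, groundspeed 133.9 kt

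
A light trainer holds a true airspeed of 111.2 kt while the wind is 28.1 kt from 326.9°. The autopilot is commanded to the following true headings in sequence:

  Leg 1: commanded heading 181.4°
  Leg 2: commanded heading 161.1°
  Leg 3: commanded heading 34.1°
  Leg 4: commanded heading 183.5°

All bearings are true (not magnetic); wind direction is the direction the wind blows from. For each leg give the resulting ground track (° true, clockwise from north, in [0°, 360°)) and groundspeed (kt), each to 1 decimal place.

Leg 1: heading 181.4°; drift -6.8° → track 174.6°, groundspeed 135.3 kt
Leg 2: heading 161.1°; drift -2.9° → track 158.2°, groundspeed 138.6 kt
Leg 3: heading 34.1°; drift +14.5° → track 48.6°, groundspeed 103.6 kt
Leg 4: heading 183.5°; drift -7.1° → track 176.4°, groundspeed 134.8 kt

Leg 1: track=174.6°, groundspeed=135.3 kt
Leg 2: track=158.2°, groundspeed=138.6 kt
Leg 3: track=48.6°, groundspeed=103.6 kt
Leg 4: track=176.4°, groundspeed=134.8 kt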